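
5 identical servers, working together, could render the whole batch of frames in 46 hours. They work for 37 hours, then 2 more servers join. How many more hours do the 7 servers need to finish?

One server does 1/230 of the job per hour.
After 37 hours with 5 servers, 37/46 is done (9/46 left).
With 7 servers the rate is 7/230, so the rest takes 9/46 ÷ 7/230 = 45/7 hours.

45/7 hours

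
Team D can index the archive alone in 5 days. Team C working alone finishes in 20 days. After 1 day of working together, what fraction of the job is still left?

3/4

Combined rate: 1/5 + 1/20 = (4 + 1)/20 = 5/20 = 1/4 per day.
In 1 day they complete 1·1/4 = 1/4 of the job.
So 3/4 remains.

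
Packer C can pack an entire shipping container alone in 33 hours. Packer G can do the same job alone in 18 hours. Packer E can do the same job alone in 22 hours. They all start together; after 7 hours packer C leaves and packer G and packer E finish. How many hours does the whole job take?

39/5 hours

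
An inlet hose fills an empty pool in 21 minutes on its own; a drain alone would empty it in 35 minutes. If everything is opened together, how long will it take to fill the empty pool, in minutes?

Net rate = 1/21 − 1/35 = (5 − 3)/105 = 2/105 per minute.
Filling time = 1 ÷ (2/105) = 105/2 minutes.

105/2 minutes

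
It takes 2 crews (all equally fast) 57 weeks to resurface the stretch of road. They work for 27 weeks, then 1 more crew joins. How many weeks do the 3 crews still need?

One crew does 1/114 of the job per week.
After 27 weeks with 2 crews, 9/19 is done (10/19 left).
With 3 crews the rate is 3/114 = 1/38, so the rest takes 10/19 ÷ 1/38 = 20 weeks.

20 weeks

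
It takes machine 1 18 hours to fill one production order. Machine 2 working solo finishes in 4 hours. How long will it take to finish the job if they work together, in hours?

36/11 hours

Combined rate: 1/18 + 1/4 = (2 + 9)/36 = 11/36 per hour.
Time = 1 ÷ (11/36) = 36/11 hours.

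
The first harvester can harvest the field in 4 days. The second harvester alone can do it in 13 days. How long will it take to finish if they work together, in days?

Combined rate: 1/4 + 1/13 = (13 + 4)/52 = 17/52 per day.
Time = 1 ÷ (17/52) = 52/17 days.

52/17 days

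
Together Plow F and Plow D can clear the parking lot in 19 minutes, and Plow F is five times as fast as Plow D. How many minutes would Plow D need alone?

114 minutes

Let Plow D's rate be r; then Plow F's rate is 5r, so together (5 + 1)r = 6r = 1/19.
Thus r = 1/114 per minute.
Plow D alone: 114 minutes; Plow F alone: 114/5 minutes.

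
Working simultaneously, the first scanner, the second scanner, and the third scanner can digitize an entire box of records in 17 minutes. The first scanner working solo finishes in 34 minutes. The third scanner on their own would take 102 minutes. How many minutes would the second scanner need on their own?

51 minutes

Combined rate is 1/17 per minute.
Known contribution: 1/34 + 1/102 = (3 + 1)/102 = 4/102 = 2/51 per minute.
So the second scanner's rate is 1/17 − 2/51 = 1/51, meaning 51 minutes alone.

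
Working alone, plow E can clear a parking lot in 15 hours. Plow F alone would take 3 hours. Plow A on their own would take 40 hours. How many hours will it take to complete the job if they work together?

Combined rate: 1/15 + 1/3 + 1/40 = (8 + 40 + 3)/120 = 51/120 = 17/40 per hour.
Time = 1 ÷ (17/40) = 40/17 hours.

40/17 hours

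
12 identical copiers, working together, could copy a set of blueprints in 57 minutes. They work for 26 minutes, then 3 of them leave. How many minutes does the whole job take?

One copier does 1/684 of the job per minute.
After 26 minutes with 12 copiers, 26/57 is done (31/57 left).
With 9 copiers the rate is 9/684 = 1/76, so the rest takes 31/57 ÷ 1/76 = 124/3 minutes.
Total = 26 + 124/3 = 202/3 minutes.

202/3 minutes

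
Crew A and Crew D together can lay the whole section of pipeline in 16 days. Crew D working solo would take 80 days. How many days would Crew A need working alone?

Combined rate is 1/16 per day.
Known contribution: 1/80 per day.
So Crew A's rate is 1/16 − 1/80 = 1/20, meaning 20 days alone.

20 days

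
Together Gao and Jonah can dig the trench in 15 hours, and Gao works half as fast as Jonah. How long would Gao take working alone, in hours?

45 hours

Let Jonah's rate be r; then Gao's rate is (1/2)r, so together (1/2 + 1)r = (3/2)r = 1/15.
Thus r = 2/45 per hour.
Jonah alone: 45/2 hours; Gao alone: 45 hours.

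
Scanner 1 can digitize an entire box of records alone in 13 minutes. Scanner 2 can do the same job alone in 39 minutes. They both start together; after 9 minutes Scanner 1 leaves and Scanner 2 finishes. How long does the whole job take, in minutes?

12 minutes

In the first 9 minutes the combined rate is 4/39, so 12/13 of the job is done, leaving 1/13.
After Scanner 1 leaves the rate is 1/39 per minute; the remaining 1/13 takes 3 minutes.
Total = 9 + 3 = 12 minutes.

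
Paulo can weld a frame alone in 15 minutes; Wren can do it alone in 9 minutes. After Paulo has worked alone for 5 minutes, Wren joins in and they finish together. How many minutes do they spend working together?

15/4 minutes

In 5 minutes Paulo does 5/15 = 1/3 of the job, leaving 2/3.
Paulo and Wren together work at 8/45 per minute, so finishing takes 2/3 ÷ 8/45 = 15/4 minutes.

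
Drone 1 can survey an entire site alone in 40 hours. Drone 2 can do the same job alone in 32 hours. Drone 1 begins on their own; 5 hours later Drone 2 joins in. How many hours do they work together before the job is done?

In the first 5 hours Drone 1 alone does 5/40 = 1/8 of the job, leaving 7/8.
Once everyone is working, combined rate: 1/40 + 1/32 = (4 + 5)/160 = 9/160 per hour.
Remaining 7/8 at 9/160 per hour takes 140/9 hours.

140/9 hours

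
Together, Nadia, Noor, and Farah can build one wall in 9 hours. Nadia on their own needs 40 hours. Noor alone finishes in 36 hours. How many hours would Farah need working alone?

120/7 hours

Combined rate is 1/9 per hour.
Known contribution: 1/40 + 1/36 = (9 + 10)/360 = 19/360 per hour.
So Farah's rate is 1/9 − 19/360 = 7/120, meaning 120/7 hours alone.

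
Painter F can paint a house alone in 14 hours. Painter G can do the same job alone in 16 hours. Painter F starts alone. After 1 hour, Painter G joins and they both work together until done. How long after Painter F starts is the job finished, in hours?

119/15 hours

In the first 1 hour Painter F alone does 1/14 of the job, leaving 13/14.
Once everyone is working, combined rate: 1/14 + 1/16 = (8 + 7)/112 = 15/112 per hour.
Remaining 13/14 at 15/112 per hour takes 104/15 hours.
Total from the start = 1 + 104/15 = 119/15 hours.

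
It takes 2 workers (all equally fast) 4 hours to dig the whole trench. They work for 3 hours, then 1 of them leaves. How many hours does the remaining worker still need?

One worker does 1/8 of the job per hour.
After 3 hours with 2 workers, 3/4 is done (1/4 left).
With 1 worker the rate is 1/8, so the rest takes 1/4 ÷ 1/8 = 2 hours.

2 hours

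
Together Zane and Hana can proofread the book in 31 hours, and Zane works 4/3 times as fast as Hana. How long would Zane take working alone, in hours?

Let Hana's rate be r; then Zane's rate is (4/3)r, so together (4/3 + 1)r = (7/3)r = 1/31.
Thus r = 3/217 per hour.
Hana alone: 217/3 hours; Zane alone: 217/4 hours.

217/4 hours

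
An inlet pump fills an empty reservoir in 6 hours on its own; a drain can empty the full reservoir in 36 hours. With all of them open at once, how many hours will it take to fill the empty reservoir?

36/5 hours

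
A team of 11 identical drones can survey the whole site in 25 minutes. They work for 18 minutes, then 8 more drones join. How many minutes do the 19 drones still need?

One drone does 1/275 of the job per minute.
After 18 minutes with 11 drones, 18/25 is done (7/25 left).
With 19 drones the rate is 19/275, so the rest takes 7/25 ÷ 19/275 = 77/19 minutes.

77/19 minutes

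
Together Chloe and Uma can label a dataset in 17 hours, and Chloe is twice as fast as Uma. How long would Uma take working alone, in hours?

51 hours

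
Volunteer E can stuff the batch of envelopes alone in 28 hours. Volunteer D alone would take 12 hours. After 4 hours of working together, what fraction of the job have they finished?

10/21

Combined rate: 1/28 + 1/12 = (3 + 7)/84 = 10/84 = 5/42 per hour.
In 4 hours they complete 4·5/42 = 10/21 of the job.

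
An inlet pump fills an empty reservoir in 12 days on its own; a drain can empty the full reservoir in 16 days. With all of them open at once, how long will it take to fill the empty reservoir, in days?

48 days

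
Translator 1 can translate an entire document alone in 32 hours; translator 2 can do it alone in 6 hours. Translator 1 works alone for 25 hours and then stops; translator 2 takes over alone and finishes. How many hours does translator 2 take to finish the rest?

21/16 hours

In 25 hours translator 1 does 25/32 of the job, leaving 7/32.
Translator 2 works at 1/6 per hour, so finishing takes 7/32 ÷ 1/6 = 21/16 hours.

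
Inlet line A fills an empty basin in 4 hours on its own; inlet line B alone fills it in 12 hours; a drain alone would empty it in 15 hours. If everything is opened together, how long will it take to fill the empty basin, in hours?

15/4 hours

Net rate = 1/4 + 1/12 − 1/15 = (15 + 5 − 4)/60 = 16/60 = 4/15 per hour.
Filling time = 1 ÷ (4/15) = 15/4 hours.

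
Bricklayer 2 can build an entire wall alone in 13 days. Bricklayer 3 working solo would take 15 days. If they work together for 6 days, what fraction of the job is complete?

56/65

Combined rate: 1/13 + 1/15 = (15 + 13)/195 = 28/195 per day.
In 6 days they complete 6·28/195 = 56/65 of the job.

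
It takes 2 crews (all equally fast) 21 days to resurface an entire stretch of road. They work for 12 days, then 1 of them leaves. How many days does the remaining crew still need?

18 days

One crew does 1/42 of the job per day.
After 12 days with 2 crews, 4/7 is done (3/7 left).
With 1 crew the rate is 1/42, so the rest takes 3/7 ÷ 1/42 = 18 days.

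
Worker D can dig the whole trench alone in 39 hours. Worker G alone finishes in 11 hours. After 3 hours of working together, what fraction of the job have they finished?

Combined rate: 1/39 + 1/11 = (11 + 39)/429 = 50/429 per hour.
In 3 hours they complete 3·50/429 = 50/143 of the job.

50/143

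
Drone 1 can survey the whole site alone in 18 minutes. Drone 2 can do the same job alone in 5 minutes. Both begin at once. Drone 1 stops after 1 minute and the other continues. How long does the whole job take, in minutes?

85/18 minutes

In the first 1 minute the combined rate is 23/90, so 23/90 of the job is done, leaving 67/90.
After Drone 1 leaves the rate is 1/5 per minute; the remaining 67/90 takes 67/18 minutes.
Total = 1 + 67/18 = 85/18 minutes.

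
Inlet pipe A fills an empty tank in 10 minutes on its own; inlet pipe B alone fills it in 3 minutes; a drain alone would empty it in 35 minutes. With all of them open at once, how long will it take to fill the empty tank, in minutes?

Net rate = 1/10 + 1/3 − 1/35 = (21 + 70 − 6)/210 = 85/210 = 17/42 per minute.
Filling time = 1 ÷ (17/42) = 42/17 minutes.

42/17 minutes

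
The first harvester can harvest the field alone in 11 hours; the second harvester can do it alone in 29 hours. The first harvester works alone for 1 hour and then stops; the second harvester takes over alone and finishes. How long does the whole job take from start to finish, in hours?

301/11 hours

In 1 hour the first harvester does 1/11 of the job, leaving 10/11.
The second harvester works at 1/29 per hour, so finishing takes 10/11 ÷ 1/29 = 290/11 hours.
Total time = 1 + 290/11 = 301/11 hours.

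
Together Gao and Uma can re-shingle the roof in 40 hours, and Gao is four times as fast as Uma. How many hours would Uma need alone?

200 hours

Let Uma's rate be r; then Gao's rate is 4r, so together (4 + 1)r = 5r = 1/40.
Thus r = 1/200 per hour.
Uma alone: 200 hours; Gao alone: 50 hours.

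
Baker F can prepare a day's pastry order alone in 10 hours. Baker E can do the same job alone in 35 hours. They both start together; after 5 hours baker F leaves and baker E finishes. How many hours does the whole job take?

In the first 5 hours the combined rate is 9/70, so 9/14 of the job is done, leaving 5/14.
After baker F leaves the rate is 1/35 per hour; the remaining 5/14 takes 25/2 hours.
Total = 5 + 25/2 = 35/2 hours.

35/2 hours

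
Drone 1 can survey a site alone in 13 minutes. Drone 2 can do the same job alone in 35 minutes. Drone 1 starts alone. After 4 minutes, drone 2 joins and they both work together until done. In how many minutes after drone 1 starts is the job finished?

169/16 minutes

In the first 4 minutes drone 1 alone does 4/13 of the job, leaving 9/13.
Once everyone is working, combined rate: 1/13 + 1/35 = (35 + 13)/455 = 48/455 per minute.
Remaining 9/13 at 48/455 per minute takes 105/16 minutes.
Total from the start = 4 + 105/16 = 169/16 minutes.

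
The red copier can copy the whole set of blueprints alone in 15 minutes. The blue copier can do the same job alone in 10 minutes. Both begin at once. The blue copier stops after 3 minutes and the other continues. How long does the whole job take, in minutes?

In the first 3 minutes the combined rate is 1/6, so 1/2 of the job is done, leaving 1/2.
After the blue copier leaves the rate is 1/15 per minute; the remaining 1/2 takes 15/2 minutes.
Total = 3 + 15/2 = 21/2 minutes.

21/2 minutes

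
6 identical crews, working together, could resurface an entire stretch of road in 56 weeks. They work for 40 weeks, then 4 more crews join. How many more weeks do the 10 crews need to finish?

One crew does 1/336 of the job per week.
After 40 weeks with 6 crews, 5/7 is done (2/7 left).
With 10 crews the rate is 10/336 = 5/168, so the rest takes 2/7 ÷ 5/168 = 48/5 weeks.

48/5 weeks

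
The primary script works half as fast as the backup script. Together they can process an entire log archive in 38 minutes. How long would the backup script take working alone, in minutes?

57 minutes

Let the backup script's rate be r; then the primary script's rate is (1/2)r, so together (1/2 + 1)r = (3/2)r = 1/38.
Thus r = 1/57 per minute.
The backup script alone: 57 minutes; the primary script alone: 114 minutes.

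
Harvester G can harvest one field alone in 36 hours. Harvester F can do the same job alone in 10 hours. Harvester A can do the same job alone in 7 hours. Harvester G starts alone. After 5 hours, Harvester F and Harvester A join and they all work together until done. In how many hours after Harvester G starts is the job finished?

90/11 hours

In the first 5 hours Harvester G alone does 5/36 of the job, leaving 31/36.
Once everyone is working, combined rate: 1/36 + 1/10 + 1/7 = (35 + 126 + 180)/1260 = 341/1260 per hour.
Remaining 31/36 at 341/1260 per hour takes 35/11 hours.
Total from the start = 5 + 35/11 = 90/11 hours.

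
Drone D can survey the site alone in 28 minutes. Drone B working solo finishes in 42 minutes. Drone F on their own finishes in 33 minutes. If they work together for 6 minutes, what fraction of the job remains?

Combined rate: 1/28 + 1/42 + 1/33 = (33 + 22 + 28)/924 = 83/924 per minute.
In 6 minutes they complete 6·83/924 = 83/154 of the job.
So 71/154 remains.

71/154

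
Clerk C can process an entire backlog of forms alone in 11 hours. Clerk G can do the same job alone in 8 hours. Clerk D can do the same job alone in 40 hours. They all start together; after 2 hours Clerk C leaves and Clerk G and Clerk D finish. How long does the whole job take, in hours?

In the first 2 hours the combined rate is 53/220, so 53/110 of the job is done, leaving 57/110.
After Clerk C leaves the rate is 3/20 per hour; the remaining 57/110 takes 38/11 hours.
Total = 2 + 38/11 = 60/11 hours.

60/11 hours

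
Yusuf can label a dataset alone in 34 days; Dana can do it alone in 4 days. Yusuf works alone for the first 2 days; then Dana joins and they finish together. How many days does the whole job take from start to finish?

102/19 days

In 2 days Yusuf does 2/34 = 1/17 of the job, leaving 16/17.
Yusuf and Dana together work at 19/68 per day, so finishing takes 16/17 ÷ 19/68 = 64/19 days.
Total time = 2 + 64/19 = 102/19 days.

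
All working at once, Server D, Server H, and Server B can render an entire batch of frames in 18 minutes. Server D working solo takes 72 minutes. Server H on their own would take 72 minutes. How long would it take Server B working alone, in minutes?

36 minutes

Combined rate is 1/18 per minute.
Known contribution: 1/72 + 1/72 = (1 + 1)/72 = 2/72 = 1/36 per minute.
So Server B's rate is 1/18 − 1/36 = 1/36, meaning 36 minutes alone.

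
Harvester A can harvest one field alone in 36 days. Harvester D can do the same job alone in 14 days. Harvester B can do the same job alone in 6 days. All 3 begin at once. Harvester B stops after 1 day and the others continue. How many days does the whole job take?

42/5 days

In the first 1 day the combined rate is 67/252, so 67/252 of the job is done, leaving 185/252.
After harvester B leaves the rate is 25/252 per day; the remaining 185/252 takes 37/5 days.
Total = 1 + 37/5 = 42/5 days.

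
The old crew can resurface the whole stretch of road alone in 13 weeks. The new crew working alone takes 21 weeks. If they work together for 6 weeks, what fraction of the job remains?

Combined rate: 1/13 + 1/21 = (21 + 13)/273 = 34/273 per week.
In 6 weeks they complete 6·34/273 = 68/91 of the job.
So 23/91 remains.

23/91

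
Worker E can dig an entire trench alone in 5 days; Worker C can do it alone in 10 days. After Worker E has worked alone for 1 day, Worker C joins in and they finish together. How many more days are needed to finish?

8/3 days

In 1 day Worker E does 1/5 of the job, leaving 4/5.
Worker E and Worker C together work at 3/10 per day, so finishing takes 4/5 ÷ 3/10 = 8/3 days.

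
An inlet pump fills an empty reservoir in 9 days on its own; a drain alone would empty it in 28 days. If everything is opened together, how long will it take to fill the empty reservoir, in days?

Net rate = 1/9 − 1/28 = (28 − 9)/252 = 19/252 per day.
Filling time = 1 ÷ (19/252) = 252/19 days.

252/19 days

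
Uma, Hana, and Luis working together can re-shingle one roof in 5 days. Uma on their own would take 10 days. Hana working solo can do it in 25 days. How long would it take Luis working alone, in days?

Combined rate is 1/5 per day.
Known contribution: 1/10 + 1/25 = (5 + 2)/50 = 7/50 per day.
So Luis's rate is 1/5 − 7/50 = 3/50, meaning 50/3 days alone.

50/3 days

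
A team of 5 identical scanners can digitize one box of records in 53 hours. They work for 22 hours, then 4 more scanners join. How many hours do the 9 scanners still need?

One scanner does 1/265 of the job per hour.
After 22 hours with 5 scanners, 22/53 is done (31/53 left).
With 9 scanners the rate is 9/265, so the rest takes 31/53 ÷ 9/265 = 155/9 hours.

155/9 hours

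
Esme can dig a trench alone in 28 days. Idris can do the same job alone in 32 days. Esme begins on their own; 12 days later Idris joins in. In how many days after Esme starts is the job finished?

In the first 12 days Esme alone does 12/28 = 3/7 of the job, leaving 4/7.
Once everyone is working, combined rate: 1/28 + 1/32 = (8 + 7)/224 = 15/224 per day.
Remaining 4/7 at 15/224 per day takes 128/15 days.
Total from the start = 12 + 128/15 = 308/15 days.

308/15 days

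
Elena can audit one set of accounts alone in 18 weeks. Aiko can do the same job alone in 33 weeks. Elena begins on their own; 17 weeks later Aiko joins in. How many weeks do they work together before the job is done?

In the first 17 weeks Elena alone does 17/18 of the job, leaving 1/18.
Once everyone is working, combined rate: 1/18 + 1/33 = (11 + 6)/198 = 17/198 per week.
Remaining 1/18 at 17/198 per week takes 11/17 weeks.

11/17 weeks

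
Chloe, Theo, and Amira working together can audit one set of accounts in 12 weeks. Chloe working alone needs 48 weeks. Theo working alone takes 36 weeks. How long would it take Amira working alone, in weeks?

Combined rate is 1/12 per week.
Known contribution: 1/48 + 1/36 = (3 + 4)/144 = 7/144 per week.
So Amira's rate is 1/12 − 7/144 = 5/144, meaning 144/5 weeks alone.

144/5 weeks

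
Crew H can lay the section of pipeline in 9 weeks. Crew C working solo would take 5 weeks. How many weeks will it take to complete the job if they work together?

Combined rate: 1/9 + 1/5 = (5 + 9)/45 = 14/45 per week.
Time = 1 ÷ (14/45) = 45/14 weeks.

45/14 weeks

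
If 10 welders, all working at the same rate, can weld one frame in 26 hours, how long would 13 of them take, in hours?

20 hours

Total work is 10·26 = 260 welder-hours.
With 13 welders: 260/13 = 20 hours.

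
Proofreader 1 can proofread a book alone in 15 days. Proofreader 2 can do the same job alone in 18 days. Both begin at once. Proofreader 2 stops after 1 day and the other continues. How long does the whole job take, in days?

85/6 days

In the first 1 day the combined rate is 11/90, so 11/90 of the job is done, leaving 79/90.
After Proofreader 2 leaves the rate is 1/15 per day; the remaining 79/90 takes 79/6 days.
Total = 1 + 79/6 = 85/6 days.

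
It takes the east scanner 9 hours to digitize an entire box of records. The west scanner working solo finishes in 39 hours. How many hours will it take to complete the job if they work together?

117/16 hours

Combined rate: 1/9 + 1/39 = (13 + 3)/117 = 16/117 per hour.
Time = 1 ÷ (16/117) = 117/16 hours.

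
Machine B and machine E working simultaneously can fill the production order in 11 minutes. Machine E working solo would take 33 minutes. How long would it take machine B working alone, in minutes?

33/2 minutes

Combined rate is 1/11 per minute.
Known contribution: 1/33 per minute.
So machine B's rate is 1/11 − 1/33 = 2/33, meaning 33/2 minutes alone.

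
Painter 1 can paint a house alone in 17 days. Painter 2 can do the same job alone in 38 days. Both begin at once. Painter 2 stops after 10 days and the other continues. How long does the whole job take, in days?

In the first 10 days the combined rate is 55/646, so 275/323 of the job is done, leaving 48/323.
After Painter 2 leaves the rate is 1/17 per day; the remaining 48/323 takes 48/19 days.
Total = 10 + 48/19 = 238/19 days.

238/19 days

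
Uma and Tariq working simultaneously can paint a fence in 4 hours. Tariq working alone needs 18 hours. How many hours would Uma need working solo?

36/7 hours

Combined rate is 1/4 per hour.
Known contribution: 1/18 per hour.
So Uma's rate is 1/4 − 1/18 = 7/36, meaning 36/7 hours alone.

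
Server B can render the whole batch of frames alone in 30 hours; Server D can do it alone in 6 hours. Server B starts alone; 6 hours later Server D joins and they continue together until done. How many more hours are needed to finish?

4 hours

In 6 hours Server B does 6/30 = 1/5 of the job, leaving 4/5.
Server B and Server D together work at 1/5 per hour, so finishing takes 4/5 ÷ 1/5 = 4 hours.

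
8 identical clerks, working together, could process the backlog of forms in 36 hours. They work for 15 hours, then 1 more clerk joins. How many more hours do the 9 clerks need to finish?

One clerk does 1/288 of the job per hour.
After 15 hours with 8 clerks, 5/12 is done (7/12 left).
With 9 clerks the rate is 9/288 = 1/32, so the rest takes 7/12 ÷ 1/32 = 56/3 hours.

56/3 hours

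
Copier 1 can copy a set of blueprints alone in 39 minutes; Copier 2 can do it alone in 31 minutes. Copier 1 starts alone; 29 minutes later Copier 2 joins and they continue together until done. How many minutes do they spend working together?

In 29 minutes Copier 1 does 29/39 of the job, leaving 10/39.
Copier 1 and Copier 2 together work at 70/1209 per minute, so finishing takes 10/39 ÷ 70/1209 = 31/7 minutes.

31/7 minutes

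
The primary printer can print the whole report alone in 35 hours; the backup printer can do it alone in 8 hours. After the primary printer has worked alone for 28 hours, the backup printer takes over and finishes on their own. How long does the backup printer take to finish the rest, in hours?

8/5 hours

In 28 hours the primary printer does 28/35 = 4/5 of the job, leaving 1/5.
The backup printer works at 1/8 per hour, so finishing takes 1/5 ÷ 1/8 = 8/5 hours.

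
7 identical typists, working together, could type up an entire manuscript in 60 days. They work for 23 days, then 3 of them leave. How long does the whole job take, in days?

351/4 days

One typist does 1/420 of the job per day.
After 23 days with 7 typists, 23/60 is done (37/60 left).
With 4 typists the rate is 4/420 = 1/105, so the rest takes 37/60 ÷ 1/105 = 259/4 days.
Total = 23 + 259/4 = 351/4 days.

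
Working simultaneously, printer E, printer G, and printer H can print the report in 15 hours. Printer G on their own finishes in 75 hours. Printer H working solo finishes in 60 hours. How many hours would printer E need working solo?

300/11 hours

Combined rate is 1/15 per hour.
Known contribution: 1/75 + 1/60 = (4 + 5)/300 = 9/300 = 3/100 per hour.
So printer E's rate is 1/15 − 3/100 = 11/300, meaning 300/11 hours alone.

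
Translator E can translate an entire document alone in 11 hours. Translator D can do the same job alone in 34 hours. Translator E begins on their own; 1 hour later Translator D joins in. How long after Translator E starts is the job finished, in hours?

In the first 1 hour Translator E alone does 1/11 of the job, leaving 10/11.
Once everyone is working, combined rate: 1/11 + 1/34 = (34 + 11)/374 = 45/374 per hour.
Remaining 10/11 at 45/374 per hour takes 68/9 hours.
Total from the start = 1 + 68/9 = 77/9 hours.

77/9 hours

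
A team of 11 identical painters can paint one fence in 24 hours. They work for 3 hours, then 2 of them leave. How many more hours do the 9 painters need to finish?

77/3 hours

One painter does 1/264 of the job per hour.
After 3 hours with 11 painters, 1/8 is done (7/8 left).
With 9 painters the rate is 9/264 = 3/88, so the rest takes 7/8 ÷ 3/88 = 77/3 hours.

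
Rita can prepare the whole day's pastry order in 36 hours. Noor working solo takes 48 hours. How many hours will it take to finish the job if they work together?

144/7 hours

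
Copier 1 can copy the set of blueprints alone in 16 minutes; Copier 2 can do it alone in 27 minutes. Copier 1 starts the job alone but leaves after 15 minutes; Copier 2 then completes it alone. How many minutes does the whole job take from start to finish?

In 15 minutes Copier 1 does 15/16 of the job, leaving 1/16.
Copier 2 works at 1/27 per minute, so finishing takes 1/16 ÷ 1/27 = 27/16 minutes.
Total time = 15 + 27/16 = 267/16 minutes.

267/16 minutes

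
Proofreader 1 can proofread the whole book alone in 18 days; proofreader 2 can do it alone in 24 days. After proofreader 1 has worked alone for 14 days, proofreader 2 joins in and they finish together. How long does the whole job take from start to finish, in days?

114/7 days

In 14 days proofreader 1 does 14/18 = 7/9 of the job, leaving 2/9.
Proofreader 1 and proofreader 2 together work at 7/72 per day, so finishing takes 2/9 ÷ 7/72 = 16/7 days.
Total time = 14 + 16/7 = 114/7 days.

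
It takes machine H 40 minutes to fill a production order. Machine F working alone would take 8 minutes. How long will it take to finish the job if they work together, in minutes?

With two workers the combined time is the product over the sum: 40·8/(40+8) = 320/48 = 20/3 minutes.

20/3 minutes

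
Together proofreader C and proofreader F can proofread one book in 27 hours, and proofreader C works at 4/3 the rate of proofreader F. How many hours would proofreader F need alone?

Let proofreader F's rate be r; then proofreader C's rate is (4/3)r, so together (4/3 + 1)r = (7/3)r = 1/27.
Thus r = 1/63 per hour.
Proofreader F alone: 63 hours; proofreader C alone: 189/4 hours.

63 hours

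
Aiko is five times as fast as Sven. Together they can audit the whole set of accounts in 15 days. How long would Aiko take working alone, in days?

Let Sven's rate be r; then Aiko's rate is 5r, so together (5 + 1)r = 6r = 1/15.
Thus r = 1/90 per day.
Sven alone: 90 days; Aiko alone: 18 days.

18 days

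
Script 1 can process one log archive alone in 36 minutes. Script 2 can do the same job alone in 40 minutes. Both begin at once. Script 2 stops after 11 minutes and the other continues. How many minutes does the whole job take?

In the first 11 minutes the combined rate is 19/360, so 209/360 of the job is done, leaving 151/360.
After Script 2 leaves the rate is 1/36 per minute; the remaining 151/360 takes 151/10 minutes.
Total = 11 + 151/10 = 261/10 minutes.

261/10 minutes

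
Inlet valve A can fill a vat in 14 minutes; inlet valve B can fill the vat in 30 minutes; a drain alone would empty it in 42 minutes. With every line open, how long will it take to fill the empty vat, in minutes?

210/17 minutes

Net rate = 1/14 + 1/30 − 1/42 = (15 + 7 − 5)/210 = 17/210 per minute.
Filling time = 1 ÷ (17/210) = 210/17 minutes.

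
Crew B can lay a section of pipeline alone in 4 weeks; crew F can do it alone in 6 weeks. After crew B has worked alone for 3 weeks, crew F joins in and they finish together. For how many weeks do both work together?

In 3 weeks crew B does 3/4 of the job, leaving 1/4.
Crew B and crew F together work at 5/12 per week, so finishing takes 1/4 ÷ 5/12 = 3/5 weeks.

3/5 weeks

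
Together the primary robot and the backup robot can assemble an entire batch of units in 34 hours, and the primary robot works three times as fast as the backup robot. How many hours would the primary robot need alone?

Let the backup robot's rate be r; then the primary robot's rate is 3r, so together (3 + 1)r = 4r = 1/34.
Thus r = 1/136 per hour.
The backup robot alone: 136 hours; the primary robot alone: 136/3 hours.

136/3 hours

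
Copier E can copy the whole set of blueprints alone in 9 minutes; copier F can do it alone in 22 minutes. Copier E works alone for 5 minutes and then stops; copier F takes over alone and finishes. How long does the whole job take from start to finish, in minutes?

133/9 minutes

In 5 minutes copier E does 5/9 of the job, leaving 4/9.
Copier F works at 1/22 per minute, so finishing takes 4/9 ÷ 1/22 = 88/9 minutes.
Total time = 5 + 88/9 = 133/9 minutes.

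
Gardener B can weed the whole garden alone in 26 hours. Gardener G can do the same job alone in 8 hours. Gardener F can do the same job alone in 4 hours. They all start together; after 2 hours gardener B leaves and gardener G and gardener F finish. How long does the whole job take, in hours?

32/13 hours

In the first 2 hours the combined rate is 43/104, so 43/52 of the job is done, leaving 9/52.
After gardener B leaves the rate is 3/8 per hour; the remaining 9/52 takes 6/13 hours.
Total = 2 + 6/13 = 32/13 hours.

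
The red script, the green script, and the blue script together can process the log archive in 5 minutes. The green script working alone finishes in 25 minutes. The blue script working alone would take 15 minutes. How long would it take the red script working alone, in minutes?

Combined rate is 1/5 per minute.
Known contribution: 1/25 + 1/15 = (3 + 5)/75 = 8/75 per minute.
So the red script's rate is 1/5 − 8/75 = 7/75, meaning 75/7 minutes alone.

75/7 minutes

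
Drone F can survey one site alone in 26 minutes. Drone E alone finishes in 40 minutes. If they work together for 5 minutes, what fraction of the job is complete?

Combined rate: 1/26 + 1/40 = (20 + 13)/520 = 33/520 per minute.
In 5 minutes they complete 5·33/520 = 33/104 of the job.

33/104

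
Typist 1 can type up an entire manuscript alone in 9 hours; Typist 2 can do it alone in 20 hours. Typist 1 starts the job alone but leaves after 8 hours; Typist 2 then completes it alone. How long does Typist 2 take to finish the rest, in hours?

20/9 hours

In 8 hours Typist 1 does 8/9 of the job, leaving 1/9.
Typist 2 works at 1/20 per hour, so finishing takes 1/9 ÷ 1/20 = 20/9 hours.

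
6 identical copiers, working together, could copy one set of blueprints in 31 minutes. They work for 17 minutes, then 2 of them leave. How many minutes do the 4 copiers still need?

21 minutes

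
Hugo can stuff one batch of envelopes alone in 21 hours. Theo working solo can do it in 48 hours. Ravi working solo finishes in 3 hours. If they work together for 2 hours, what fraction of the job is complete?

45/56

Combined rate: 1/21 + 1/48 + 1/3 = (16 + 7 + 112)/336 = 135/336 = 45/112 per hour.
In 2 hours they complete 2·45/112 = 45/56 of the job.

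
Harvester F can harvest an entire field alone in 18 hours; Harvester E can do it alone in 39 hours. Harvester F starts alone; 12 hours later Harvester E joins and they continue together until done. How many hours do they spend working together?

78/19 hours

In 12 hours Harvester F does 12/18 = 2/3 of the job, leaving 1/3.
Harvester F and Harvester E together work at 19/234 per hour, so finishing takes 1/3 ÷ 19/234 = 78/19 hours.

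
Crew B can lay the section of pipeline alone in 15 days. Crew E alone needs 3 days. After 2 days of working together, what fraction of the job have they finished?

4/5

Combined rate: 1/15 + 1/3 = (1 + 5)/15 = 6/15 = 2/5 per day.
In 2 days they complete 2·2/5 = 4/5 of the job.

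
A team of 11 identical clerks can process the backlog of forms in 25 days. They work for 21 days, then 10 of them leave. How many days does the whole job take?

65 days

One clerk does 1/275 of the job per day.
After 21 days with 11 clerks, 21/25 is done (4/25 left).
With 1 clerk the rate is 1/275, so the rest takes 4/25 ÷ 1/275 = 44 days.
Total = 21 + 44 = 65 days.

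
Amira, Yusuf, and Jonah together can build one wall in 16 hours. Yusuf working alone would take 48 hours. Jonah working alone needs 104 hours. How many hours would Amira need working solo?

Combined rate is 1/16 per hour.
Known contribution: 1/48 + 1/104 = (13 + 6)/624 = 19/624 per hour.
So Amira's rate is 1/16 − 19/624 = 5/156, meaning 156/5 hours alone.

156/5 hours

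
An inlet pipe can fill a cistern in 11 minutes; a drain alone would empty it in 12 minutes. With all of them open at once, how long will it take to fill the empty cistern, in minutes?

132 minutes

Net rate = 1/11 − 1/12 = (12 − 11)/132 = 1/132 per minute.
Filling time = 1 ÷ (1/132) = 132 minutes.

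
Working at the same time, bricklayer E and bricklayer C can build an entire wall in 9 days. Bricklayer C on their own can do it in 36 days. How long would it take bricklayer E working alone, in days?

Combined rate is 1/9 per day.
Known contribution: 1/36 per day.
So bricklayer E's rate is 1/9 − 1/36 = 1/12, meaning 12 days alone.

12 days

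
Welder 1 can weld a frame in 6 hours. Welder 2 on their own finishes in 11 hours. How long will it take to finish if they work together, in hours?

With two workers the combined time is the product over the sum: 6·11/(6+11) = 66/17 hours.

66/17 hours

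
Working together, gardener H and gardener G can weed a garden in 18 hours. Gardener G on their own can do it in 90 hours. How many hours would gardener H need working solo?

45/2 hours

Combined rate is 1/18 per hour.
Known contribution: 1/90 per hour.
So gardener H's rate is 1/18 − 1/90 = 2/45, meaning 45/2 hours alone.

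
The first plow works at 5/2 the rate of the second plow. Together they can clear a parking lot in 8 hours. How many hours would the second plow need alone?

28 hours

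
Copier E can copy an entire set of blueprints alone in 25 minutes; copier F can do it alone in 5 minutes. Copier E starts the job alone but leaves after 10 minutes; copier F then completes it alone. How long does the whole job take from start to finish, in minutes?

In 10 minutes copier E does 10/25 = 2/5 of the job, leaving 3/5.
Copier F works at 1/5 per minute, so finishing takes 3/5 ÷ 1/5 = 3 minutes.
Total time = 10 + 3 = 13 minutes.

13 minutes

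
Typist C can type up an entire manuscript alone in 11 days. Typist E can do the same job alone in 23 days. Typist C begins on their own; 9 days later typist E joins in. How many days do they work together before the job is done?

23/17 days

In the first 9 days typist C alone does 9/11 of the job, leaving 2/11.
Once everyone is working, combined rate: 1/11 + 1/23 = (23 + 11)/253 = 34/253 per day.
Remaining 2/11 at 34/253 per day takes 23/17 days.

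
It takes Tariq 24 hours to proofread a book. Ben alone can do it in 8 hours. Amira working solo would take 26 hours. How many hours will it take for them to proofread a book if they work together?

Combined rate: 1/24 + 1/8 + 1/26 = (13 + 39 + 12)/312 = 64/312 = 8/39 per hour.
Time = 1 ÷ (8/39) = 39/8 hours.

39/8 hours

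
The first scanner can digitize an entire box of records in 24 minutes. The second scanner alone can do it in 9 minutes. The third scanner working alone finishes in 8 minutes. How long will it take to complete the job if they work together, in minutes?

18/5 minutes

Combined rate: 1/24 + 1/9 + 1/8 = (3 + 8 + 9)/72 = 20/72 = 5/18 per minute.
Time = 1 ÷ (5/18) = 18/5 minutes.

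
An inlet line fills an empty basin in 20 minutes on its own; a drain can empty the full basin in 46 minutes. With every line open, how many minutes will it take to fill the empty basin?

460/13 minutes

Net rate = 1/20 − 1/46 = (23 − 10)/460 = 13/460 per minute.
Filling time = 1 ÷ (13/460) = 460/13 minutes.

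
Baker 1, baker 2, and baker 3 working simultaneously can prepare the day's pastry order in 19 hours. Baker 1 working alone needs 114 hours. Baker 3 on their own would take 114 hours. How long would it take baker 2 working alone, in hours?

Combined rate is 1/19 per hour.
Known contribution: 1/114 + 1/114 = (1 + 1)/114 = 2/114 = 1/57 per hour.
So baker 2's rate is 1/19 − 1/57 = 2/57, meaning 57/2 hours alone.

57/2 hours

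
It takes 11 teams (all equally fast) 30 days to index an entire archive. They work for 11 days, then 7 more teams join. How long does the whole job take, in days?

407/18 days

One team does 1/330 of the job per day.
After 11 days with 11 teams, 11/30 is done (19/30 left).
With 18 teams the rate is 18/330 = 3/55, so the rest takes 19/30 ÷ 3/55 = 209/18 days.
Total = 11 + 209/18 = 407/18 days.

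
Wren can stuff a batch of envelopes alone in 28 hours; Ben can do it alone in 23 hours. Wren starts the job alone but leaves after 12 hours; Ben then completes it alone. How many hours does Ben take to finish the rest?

In 12 hours Wren does 12/28 = 3/7 of the job, leaving 4/7.
Ben works at 1/23 per hour, so finishing takes 4/7 ÷ 1/23 = 92/7 hours.

92/7 hours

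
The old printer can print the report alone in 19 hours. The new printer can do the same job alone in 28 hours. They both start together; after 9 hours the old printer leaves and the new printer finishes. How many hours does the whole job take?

280/19 hours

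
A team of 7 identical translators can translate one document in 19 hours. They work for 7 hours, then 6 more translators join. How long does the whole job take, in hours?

One translator does 1/133 of the job per hour.
After 7 hours with 7 translators, 7/19 is done (12/19 left).
With 13 translators the rate is 13/133, so the rest takes 12/19 ÷ 13/133 = 84/13 hours.
Total = 7 + 84/13 = 175/13 hours.

175/13 hours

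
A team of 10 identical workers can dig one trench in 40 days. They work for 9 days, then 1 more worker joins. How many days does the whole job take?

One worker does 1/400 of the job per day.
After 9 days with 10 workers, 9/40 is done (31/40 left).
With 11 workers the rate is 11/400, so the rest takes 31/40 ÷ 11/400 = 310/11 days.
Total = 9 + 310/11 = 409/11 days.

409/11 days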